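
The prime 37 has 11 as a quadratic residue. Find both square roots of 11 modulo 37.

14, 23

37 ≡ 1 (mod 4), so we find a root by search.
Trying successive values, 14² = 196 ≡ 11 (mod 37). The other root is 37 − 14 = 23.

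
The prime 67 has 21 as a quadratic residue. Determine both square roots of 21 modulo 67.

Since 67 ≡ 3 (mod 4), a square root of 21 is 21^((67+1)/4) = 21^17 mod 67.
Repeated squaring: 21^2≡39, 21^4≡47, 21^8≡65, 21^16≡4 (mod 67).
21^17 = 21^(16+1) ≡ 17 (mod 67).
Check: 17² = 289 ≡ 21 (mod 67). The two roots are 17 and 50.

17, 50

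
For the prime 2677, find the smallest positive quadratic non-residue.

(2/2677) = −1, so 2 is the smallest positive non-residue mod 2677.

2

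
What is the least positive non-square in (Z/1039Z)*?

(2/1039) = +1, so 2 is a residue.
(3/1039) = −1, so 3 is the smallest positive non-residue mod 1039.

3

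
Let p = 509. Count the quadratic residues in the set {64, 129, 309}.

(64/509) = +1 → QR.
(129/509) = -1 → non-residue.
(309/509) = -1 → non-residue.
Total quadratic residues among the 3: 1.

1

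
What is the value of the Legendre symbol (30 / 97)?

Pull out 2: since 97 ≡ 1 (mod 8), (2/97) = +1.
Reciprocity: 15 ≡ 3 and 97 ≡ 1 (mod 4), so (15/97) = +(97/15).
Reduce top mod 15: now compute (7/15).
Reciprocity: 7 ≡ 3 and 15 ≡ 3 (mod 4), so (7/15) = −(15/7).
Reduce top mod 7: now compute (1/7).
Reached (1/7) = 1. Collecting the sign flips along the way, the symbol is -1.

-1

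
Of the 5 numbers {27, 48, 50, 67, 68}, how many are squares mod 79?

2

(27/79) = -1 → non-residue.
(48/79) = -1 → non-residue.
(50/79) = +1 → QR.
(67/79) = +1 → QR.
(68/79) = -1 → non-residue.
Total quadratic residues among the 5: 2.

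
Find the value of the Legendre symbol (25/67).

Reciprocity: 25 ≡ 1 and 67 ≡ 3 (mod 4), so (25/67) = +(67/25).
Reduce top mod 25: now compute (17/25).
Reciprocity: 17 ≡ 1 and 25 ≡ 1 (mod 4), so (17/25) = +(25/17).
Reduce top mod 17: now compute (8/17).
Pull out 2^3: since 17 ≡ 1 (mod 8), (2/17) = +1, so (2/17)^3 = +1.
Reached (1/17) = 1. Collecting the sign flips along the way, the symbol is +1.

1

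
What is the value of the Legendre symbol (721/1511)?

Reciprocity: 721 ≡ 1 and 1511 ≡ 3 (mod 4), so (721/1511) = +(1511/721).
Reduce top mod 721: now compute (69/721).
Reciprocity: 69 ≡ 1 and 721 ≡ 1 (mod 4), so (69/721) = +(721/69).
Reduce top mod 69: now compute (31/69).
Reciprocity: 31 ≡ 3 and 69 ≡ 1 (mod 4), so (31/69) = +(69/31).
Reduce top mod 31: now compute (7/31).
Reciprocity: 7 ≡ 3 and 31 ≡ 3 (mod 4), so (7/31) = −(31/7).
Reduce top mod 7: now compute (3/7).
Reciprocity: 3 ≡ 3 and 7 ≡ 3 (mod 4), so (3/7) = −(7/3).
Reduce top mod 3: now compute (1/3).
Reached (1/3) = 1. Collecting the sign flips along the way, the symbol is +1.

1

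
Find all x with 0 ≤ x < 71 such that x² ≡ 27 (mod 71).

13, 58

Since 71 ≡ 3 (mod 4), a square root of 27 is 27^((71+1)/4) = 27^18 mod 71.
Repeated squaring: 27^2≡19, 27^4≡6, 27^8≡36, 27^16≡18 (mod 71).
27^18 = 27^(16+2) ≡ 58 (mod 71).
Check: 58² = 3364 ≡ 27 (mod 71). The two roots are 13 and 58.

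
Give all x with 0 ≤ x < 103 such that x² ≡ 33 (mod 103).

41, 62

Since 103 ≡ 3 (mod 4), a square root of 33 is 33^((103+1)/4) = 33^26 mod 103.
Repeated squaring: 33^2≡59, 33^4≡82, 33^8≡29, 33^16≡17 (mod 103).
33^26 = 33^(16+8+2) ≡ 41 (mod 103).
Check: 41² = 1681 ≡ 33 (mod 103). The two roots are 41 and 62.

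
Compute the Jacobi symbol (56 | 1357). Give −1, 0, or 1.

1

Pull out 2^3: since 1357 ≡ 5 (mod 8), (2/1357) = -1, so (2/1357)^3 = -1.
Reciprocity: 7 ≡ 3 and 1357 ≡ 1 (mod 4), so (7/1357) = +(1357/7).
Reduce top mod 7: now compute (6/7).
Pull out 2: since 7 ≡ 7 (mod 8), (2/7) = +1.
Reciprocity: 3 ≡ 3 and 7 ≡ 3 (mod 4), so (3/7) = −(7/3).
Reduce top mod 3: now compute (1/3).
Reached (1/3) = 1. Collecting the sign flips along the way, the symbol is +1.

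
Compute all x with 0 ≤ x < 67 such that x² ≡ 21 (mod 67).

Since 67 ≡ 3 (mod 4), a square root of 21 is 21^((67+1)/4) = 21^17 mod 67.
Repeated squaring: 21^2≡39, 21^4≡47, 21^8≡65, 21^16≡4 (mod 67).
21^17 = 21^(16+1) ≡ 17 (mod 67).
Check: 17² = 289 ≡ 21 (mod 67). The two roots are 17 and 50.

17, 50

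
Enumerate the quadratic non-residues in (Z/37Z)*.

2,5,6,8,13,14,15,17,18,19,20,22,23,24,29,31,32,35

Square k = 1,…,18 (k and 37−k give the same square):
1²=1, 2²=4, 3²=9, 4²=16, 5²=25, 6²=36, 7²≡12, 8²≡27, 9²≡7, 10²≡26, 11²≡10, 12²≡33, 13²≡21, 14²≡11, 15²≡3, 16²≡34, 17²≡30, 18²≡28 (mod 37).
The residues are {1, 3, 4, 7, 9, 10, 11, 12, 16, 21, 25, 26, 27, 28, 30, 33, 34, 36}; the non-residues are the remaining 18 nonzero classes.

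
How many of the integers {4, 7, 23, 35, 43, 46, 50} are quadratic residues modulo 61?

2

(4/61) = +1 → QR.
(7/61) = -1 → non-residue.
(23/61) = -1 → non-residue.
(35/61) = -1 → non-residue.
(43/61) = -1 → non-residue.
(46/61) = +1 → QR.
(50/61) = -1 → non-residue.
Total quadratic residues among the 7: 2.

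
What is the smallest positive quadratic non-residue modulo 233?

(2/233) = +1, so 2 is a residue.
(3/233) = −1, so 3 is the smallest positive non-residue mod 233.

3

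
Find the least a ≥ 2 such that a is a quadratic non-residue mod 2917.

2

(2/2917) = −1, so 2 is the smallest positive non-residue mod 2917.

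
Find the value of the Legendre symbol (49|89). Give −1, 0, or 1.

1

Reciprocity: 49 ≡ 1 and 89 ≡ 1 (mod 4), so (49/89) = +(89/49).
Reduce top mod 49: now compute (40/49).
Pull out 2^3: since 49 ≡ 1 (mod 8), (2/49) = +1, so (2/49)^3 = +1.
Reciprocity: 5 ≡ 1 and 49 ≡ 1 (mod 4), so (5/49) = +(49/5).
Reduce top mod 5: now compute (4/5).
Pull out 2^2: since 5 ≡ 5 (mod 8), (2/5) = -1, so (2/5)^2 = +1.
Reached (1/5) = 1. Collecting the sign flips along the way, the symbol is +1.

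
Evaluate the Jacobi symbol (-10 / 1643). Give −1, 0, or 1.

First reduce: -10 ≡ 1633 (mod 1643).
Reciprocity: 1633 ≡ 1 and 1643 ≡ 3 (mod 4), so (1633/1643) = +(1643/1633).
Reduce top mod 1633: now compute (10/1633).
Pull out 2: since 1633 ≡ 1 (mod 8), (2/1633) = +1.
Reciprocity: 5 ≡ 1 and 1633 ≡ 1 (mod 4), so (5/1633) = +(1633/5).
Reduce top mod 5: now compute (3/5).
Reciprocity: 3 ≡ 3 and 5 ≡ 1 (mod 4), so (3/5) = +(5/3).
Reduce top mod 3: now compute (2/3).
Pull out 2: since 3 ≡ 3 (mod 8), (2/3) = -1.
Reached (1/3) = 1. Collecting the sign flips along the way, the symbol is -1.

-1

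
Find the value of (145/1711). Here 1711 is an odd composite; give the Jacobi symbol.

0

Reciprocity: 145 ≡ 1 and 1711 ≡ 3 (mod 4), so (145/1711) = +(1711/145).
Reduce top mod 145: now compute (116/145).
Pull out 2^2: since 145 ≡ 1 (mod 8), (2/145) = +1, so (2/145)^2 = +1.
Reciprocity: 29 ≡ 1 and 145 ≡ 1 (mod 4), so (29/145) = +(145/29).
Reduce top mod 29: now compute (0/29).
Top reduces to 0: gcd > 1, so the symbol is 0.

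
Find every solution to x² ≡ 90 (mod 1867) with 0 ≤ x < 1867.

263, 1604

Since 1867 ≡ 3 (mod 4), a square root of 90 is 90^((1867+1)/4) = 90^467 mod 1867.
Repeated squaring: 90^2≡632, 90^4≡1753, 90^8≡1794, 90^16≡1595, 90^32≡1171, 90^64≡863, 90^128≡1703, 90^256≡758 (mod 1867).
90^467 = 90^(256+128+64+16+2+1) ≡ 1604 (mod 1867).
Check: 1604² = 2572816 ≡ 90 (mod 1867). The two roots are 263 and 1604.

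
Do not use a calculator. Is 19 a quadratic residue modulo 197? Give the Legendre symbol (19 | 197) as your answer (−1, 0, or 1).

1

Reciprocity: 19 ≡ 3 and 197 ≡ 1 (mod 4), so (19/197) = +(197/19).
Reduce top mod 19: now compute (7/19).
Reciprocity: 7 ≡ 3 and 19 ≡ 3 (mod 4), so (7/19) = −(19/7).
Reduce top mod 7: now compute (5/7).
Reciprocity: 5 ≡ 1 and 7 ≡ 3 (mod 4), so (5/7) = +(7/5).
Reduce top mod 5: now compute (2/5).
Pull out 2: since 5 ≡ 5 (mod 8), (2/5) = -1.
Reached (1/5) = 1. Collecting the sign flips along the way, the symbol is +1.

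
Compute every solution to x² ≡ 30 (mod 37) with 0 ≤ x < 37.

17, 20

37 ≡ 1 (mod 4), so we find a root by search.
Trying successive values, 17² = 289 ≡ 30 (mod 37). The other root is 37 − 17 = 20.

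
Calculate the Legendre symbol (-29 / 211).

Euler's criterion: (-29/211) ≡ 182^105 (mod 211).
182^2 ≡ 208 (mod 211)
182^4 ≡ 9 (mod 211)
182^8 ≡ 81 (mod 211)
182^16 ≡ 20 (mod 211)
182^32 ≡ 189 (mod 211)
182^64 ≡ 62 (mod 211)
182^105 = 182^(64+32+8+1) ≡ 1 (mod 211).
Result is 1, so (-29/211) = 1.

1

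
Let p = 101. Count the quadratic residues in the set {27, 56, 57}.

(27/101) = -1 → non-residue.
(56/101) = +1 → QR.
(57/101) = -1 → non-residue.
Total quadratic residues among the 3: 1.

1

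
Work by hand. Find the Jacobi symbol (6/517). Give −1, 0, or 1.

-1

Pull out 2: since 517 ≡ 5 (mod 8), (2/517) = -1.
Reciprocity: 3 ≡ 3 and 517 ≡ 1 (mod 4), so (3/517) = +(517/3).
Reduce top mod 3: now compute (1/3).
Reached (1/3) = 1. Collecting the sign flips along the way, the symbol is -1.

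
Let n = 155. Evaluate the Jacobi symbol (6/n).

-1

Pull out 2: since 155 ≡ 3 (mod 8), (2/155) = -1.
Reciprocity: 3 ≡ 3 and 155 ≡ 3 (mod 4), so (3/155) = −(155/3).
Reduce top mod 3: now compute (2/3).
Pull out 2: since 3 ≡ 3 (mod 8), (2/3) = -1.
Reached (1/3) = 1. Collecting the sign flips along the way, the symbol is -1.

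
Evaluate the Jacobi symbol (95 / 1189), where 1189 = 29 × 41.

Reciprocity: 95 ≡ 3 and 1189 ≡ 1 (mod 4), so (95/1189) = +(1189/95).
Reduce top mod 95: now compute (49/95).
Reciprocity: 49 ≡ 1 and 95 ≡ 3 (mod 4), so (49/95) = +(95/49).
Reduce top mod 49: now compute (46/49).
Pull out 2: since 49 ≡ 1 (mod 8), (2/49) = +1.
Reciprocity: 23 ≡ 3 and 49 ≡ 1 (mod 4), so (23/49) = +(49/23).
Reduce top mod 23: now compute (3/23).
Reciprocity: 3 ≡ 3 and 23 ≡ 3 (mod 4), so (3/23) = −(23/3).
Reduce top mod 3: now compute (2/3).
Pull out 2: since 3 ≡ 3 (mod 8), (2/3) = -1.
Reached (1/3) = 1. Collecting the sign flips along the way, the symbol is +1.

1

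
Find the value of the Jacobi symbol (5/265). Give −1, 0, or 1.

0

Reciprocity: 5 ≡ 1 and 265 ≡ 1 (mod 4), so (5/265) = +(265/5).
Reduce top mod 5: now compute (0/5).
Top reduces to 0: gcd > 1, so the symbol is 0.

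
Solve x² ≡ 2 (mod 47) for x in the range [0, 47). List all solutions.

7, 40

Since 47 ≡ 3 (mod 4), a square root of 2 is 2^((47+1)/4) = 2^12 mod 47.
Repeated squaring: 2^2≡4, 2^4≡16, 2^8≡21 (mod 47).
2^12 = 2^(8+4) ≡ 7 (mod 47).
Check: 7² = 49 ≡ 2 (mod 47). The two roots are 7 and 40.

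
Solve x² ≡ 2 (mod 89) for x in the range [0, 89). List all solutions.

89 ≡ 1 (mod 4), so we find a root by search.
Trying successive values, 25² = 625 ≡ 2 (mod 89). The other root is 89 − 25 = 64.

25, 64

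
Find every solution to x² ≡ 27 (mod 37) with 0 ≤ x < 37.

37 ≡ 1 (mod 4), so we find a root by search.
Trying successive values, 8² = 64 ≡ 27 (mod 37). The other root is 37 − 8 = 29.

8, 29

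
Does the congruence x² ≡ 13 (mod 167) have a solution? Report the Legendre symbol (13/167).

Euler's criterion: (13/167) ≡ 13^83 (mod 167).
13^2 ≡ 2 (mod 167)
13^4 ≡ 4 (mod 167)
13^8 ≡ 16 (mod 167)
13^16 ≡ 89 (mod 167)
13^32 ≡ 72 (mod 167)
13^64 ≡ 7 (mod 167)
13^83 = 13^(64+16+2+1) ≡ 166 (mod 167).
Result is 166 ≡ −1, so (13/167) = −1.

-1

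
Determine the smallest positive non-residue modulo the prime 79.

(2/79) = +1, so 2 is a residue.
(3/79) = −1, so 3 is the smallest positive non-residue mod 79.

3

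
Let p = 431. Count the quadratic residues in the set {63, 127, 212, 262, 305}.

2

(63/431) = -1 → non-residue.
(127/431) = -1 → non-residue.
(212/431) = +1 → QR.
(262/431) = -1 → non-residue.
(305/431) = +1 → QR.
Total quadratic residues among the 5: 2.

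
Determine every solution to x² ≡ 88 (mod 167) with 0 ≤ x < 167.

Since 167 ≡ 3 (mod 4), a square root of 88 is 88^((167+1)/4) = 88^42 mod 167.
Repeated squaring: 88^2≡62, 88^4≡3, 88^8≡9, 88^16≡81, 88^32≡48 (mod 167).
88^42 = 88^(32+8+2) ≡ 64 (mod 167).
Check: 64² = 4096 ≡ 88 (mod 167). The two roots are 64 and 103.

64, 103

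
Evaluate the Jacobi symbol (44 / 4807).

0

Pull out 2^2: since 4807 ≡ 7 (mod 8), (2/4807) = +1, so (2/4807)^2 = +1.
Reciprocity: 11 ≡ 3 and 4807 ≡ 3 (mod 4), so (11/4807) = −(4807/11).
Reduce top mod 11: now compute (0/11).
Top reduces to 0: gcd > 1, so the symbol is 0.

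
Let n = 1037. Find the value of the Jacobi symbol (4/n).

1

Pull out 2^2: since 1037 ≡ 5 (mod 8), (2/1037) = -1, so (2/1037)^2 = +1.
Reached (1/1037) = 1. Collecting the sign flips along the way, the symbol is +1.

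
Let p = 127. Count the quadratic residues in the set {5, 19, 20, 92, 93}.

(5/127) = -1 → non-residue.
(19/127) = +1 → QR.
(20/127) = -1 → non-residue.
(92/127) = -1 → non-residue.
(93/127) = -1 → non-residue.
Total quadratic residues among the 5: 1.

1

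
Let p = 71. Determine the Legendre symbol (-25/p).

-1

First reduce: -25 ≡ 46 (mod 71).
Pull out 2: since 71 ≡ 7 (mod 8), (2/71) = +1.
Reciprocity: 23 ≡ 3 and 71 ≡ 3 (mod 4), so (23/71) = −(71/23).
Reduce top mod 23: now compute (2/23).
Pull out 2: since 23 ≡ 7 (mod 8), (2/23) = +1.
Reached (1/23) = 1. Collecting the sign flips along the way, the symbol is -1.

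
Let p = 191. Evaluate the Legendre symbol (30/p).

1

Pull out 2: since 191 ≡ 7 (mod 8), (2/191) = +1.
Reciprocity: 15 ≡ 3 and 191 ≡ 3 (mod 4), so (15/191) = −(191/15).
Reduce top mod 15: now compute (11/15).
Reciprocity: 11 ≡ 3 and 15 ≡ 3 (mod 4), so (11/15) = −(15/11).
Reduce top mod 11: now compute (4/11).
Pull out 2^2: since 11 ≡ 3 (mod 8), (2/11) = -1, so (2/11)^2 = +1.
Reached (1/11) = 1. Collecting the sign flips along the way, the symbol is +1.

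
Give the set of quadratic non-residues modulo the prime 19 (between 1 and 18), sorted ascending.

2 3 8 10 12 13 14 15 18

Square k = 1,…,9 (k and 19−k give the same square):
1²=1, 2²=4, 3²=9, 4²=16, 5²≡6, 6²≡17, 7²≡11, 8²≡7, 9²≡5 (mod 19).
The residues are {1, 4, 5, 6, 7, 9, 11, 16, 17}; the non-residues are the remaining 9 nonzero classes.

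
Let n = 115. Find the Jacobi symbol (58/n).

Pull out 2: since 115 ≡ 3 (mod 8), (2/115) = -1.
Reciprocity: 29 ≡ 1 and 115 ≡ 3 (mod 4), so (29/115) = +(115/29).
Reduce top mod 29: now compute (28/29).
Pull out 2^2: since 29 ≡ 5 (mod 8), (2/29) = -1, so (2/29)^2 = +1.
Reciprocity: 7 ≡ 3 and 29 ≡ 1 (mod 4), so (7/29) = +(29/7).
Reduce top mod 7: now compute (1/7).
Reached (1/7) = 1. Collecting the sign flips along the way, the symbol is -1.

-1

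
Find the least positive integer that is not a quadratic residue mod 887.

(2/887) = +1, so 2 is a residue.
(3/887) = +1, so 3 is a residue.
(4/887) = +1, so 4 is a residue.
(5/887) = −1, so 5 is the smallest positive non-residue mod 887.

5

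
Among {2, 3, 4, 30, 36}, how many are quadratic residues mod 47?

(2/47) = +1 → QR.
(3/47) = +1 → QR.
(4/47) = +1 → QR.
(30/47) = -1 → non-residue.
(36/47) = +1 → QR.
Total quadratic residues among the 5: 4.

4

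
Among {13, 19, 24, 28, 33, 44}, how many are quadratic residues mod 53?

4

(13/53) = +1 → QR.
(19/53) = -1 → non-residue.
(24/53) = +1 → QR.
(28/53) = +1 → QR.
(33/53) = -1 → non-residue.
(44/53) = +1 → QR.
Total quadratic residues among the 6: 4.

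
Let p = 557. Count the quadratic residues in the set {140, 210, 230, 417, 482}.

0

(140/557) = -1 → non-residue.
(210/557) = -1 → non-residue.
(230/557) = -1 → non-residue.
(417/557) = -1 → non-residue.
(482/557) = -1 → non-residue.
Total quadratic residues among the 5: 0.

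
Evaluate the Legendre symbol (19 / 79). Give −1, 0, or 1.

Euler's criterion: (19/79) ≡ 19^39 (mod 79).
19^2 ≡ 45 (mod 79)
19^4 ≡ 50 (mod 79)
19^8 ≡ 51 (mod 79)
19^16 ≡ 73 (mod 79)
19^32 ≡ 36 (mod 79)
19^39 = 19^(32+4+2+1) ≡ 1 (mod 79).
Result is 1, so (19/79) = 1.

1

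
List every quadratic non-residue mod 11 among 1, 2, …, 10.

Square k = 1,…,5 (k and 11−k give the same square):
1²=1, 2²=4, 3²=9, 4²≡5, 5²≡3 (mod 11).
The residues are {1, 3, 4, 5, 9}; the non-residues are the remaining 5 nonzero classes.

2,6,7,8,10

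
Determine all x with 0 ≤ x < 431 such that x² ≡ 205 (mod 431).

Since 431 ≡ 3 (mod 4), a square root of 205 is 205^((431+1)/4) = 205^108 mod 431.
Repeated squaring: 205^2≡218, 205^4≡114, 205^8≡66, 205^16≡46, 205^32≡392, 205^64≡228 (mod 431).
205^108 = 205^(64+32+8+4) ≡ 291 (mod 431).
Check: 291² = 84681 ≡ 205 (mod 431). The two roots are 140 and 291.

140, 291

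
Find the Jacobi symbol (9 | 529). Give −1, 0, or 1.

Reciprocity: 9 ≡ 1 and 529 ≡ 1 (mod 4), so (9/529) = +(529/9).
Reduce top mod 9: now compute (7/9).
Reciprocity: 7 ≡ 3 and 9 ≡ 1 (mod 4), so (7/9) = +(9/7).
Reduce top mod 7: now compute (2/7).
Pull out 2: since 7 ≡ 7 (mod 8), (2/7) = +1.
Reached (1/7) = 1. Collecting the sign flips along the way, the symbol is +1.

1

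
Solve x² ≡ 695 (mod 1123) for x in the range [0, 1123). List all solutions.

Since 1123 ≡ 3 (mod 4), a square root of 695 is 695^((1123+1)/4) = 695^281 mod 1123.
Repeated squaring: 695^2≡135, 695^4≡257, 695^8≡915, 695^16≡590, 695^32≡1093, 695^64≡900, 695^128≡317, 695^256≡542 (mod 1123).
695^281 = 695^(256+16+8+1) ≡ 923 (mod 1123).
Check: 923² = 851929 ≡ 695 (mod 1123). The two roots are 200 and 923.

200, 923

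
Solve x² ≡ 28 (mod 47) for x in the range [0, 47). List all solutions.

13, 34

Since 47 ≡ 3 (mod 4), a square root of 28 is 28^((47+1)/4) = 28^12 mod 47.
Repeated squaring: 28^2≡32, 28^4≡37, 28^8≡6 (mod 47).
28^12 = 28^(8+4) ≡ 34 (mod 47).
Check: 34² = 1156 ≡ 28 (mod 47). The two roots are 13 and 34.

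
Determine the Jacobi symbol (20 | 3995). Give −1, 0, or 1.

Pull out 2^2: since 3995 ≡ 3 (mod 8), (2/3995) = -1, so (2/3995)^2 = +1.
Reciprocity: 5 ≡ 1 and 3995 ≡ 3 (mod 4), so (5/3995) = +(3995/5).
Reduce top mod 5: now compute (0/5).
Top reduces to 0: gcd > 1, so the symbol is 0.

0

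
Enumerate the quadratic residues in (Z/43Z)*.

Square k = 1,…,21 (k and 43−k give the same square):
1²=1, 2²=4, 3²=9, 4²=16, 5²=25, 6²=36, 7²≡6, 8²≡21, 9²≡38, 10²≡14, 11²≡35, 12²≡15, 13²≡40, 14²≡24, 15²≡10, 16²≡41, 17²≡31, 18²≡23, 19²≡17, 20²≡13, 21²≡11 (mod 43).
So the quadratic residues mod 43 are {1, 4, 6, 9, 10, 11, 13, 14, 15, 16, 17, 21, 23, 24, 25, 31, 35, 36, 38, 40, 41}.

1, 4, 6, 9, 10, 11, 13, 14, 15, 16, 17, 21, 23, 24, 25, 31, 35, 36, 38, 40, 41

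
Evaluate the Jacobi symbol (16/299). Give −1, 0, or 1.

1

Pull out 2^4: since 299 ≡ 3 (mod 8), (2/299) = -1, so (2/299)^4 = +1.
Reached (1/299) = 1. Collecting the sign flips along the way, the symbol is +1.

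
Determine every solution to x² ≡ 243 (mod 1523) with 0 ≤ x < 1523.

268, 1255

Since 1523 ≡ 3 (mod 4), a square root of 243 is 243^((1523+1)/4) = 243^381 mod 1523.
Repeated squaring: 243^2≡1175, 243^4≡787, 243^8≡1031, 243^16≡1430, 243^32≡1034, 243^64≡10, 243^128≡100, 243^256≡862 (mod 1523).
243^381 = 243^(256+64+32+16+8+4+1) ≡ 1255 (mod 1523).
Check: 1255² = 1575025 ≡ 243 (mod 1523). The two roots are 268 and 1255.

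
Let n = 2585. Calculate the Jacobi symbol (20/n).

Pull out 2^2: since 2585 ≡ 1 (mod 8), (2/2585) = +1, so (2/2585)^2 = +1.
Reciprocity: 5 ≡ 1 and 2585 ≡ 1 (mod 4), so (5/2585) = +(2585/5).
Reduce top mod 5: now compute (0/5).
Top reduces to 0: gcd > 1, so the symbol is 0.

0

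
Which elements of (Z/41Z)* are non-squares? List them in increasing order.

3, 6, 7, 11, 12, 13, 14, 15, 17, 19, 22, 24, 26, 27, 28, 29, 30, 34, 35, 38

Square k = 1,…,20 (k and 41−k give the same square):
1²=1, 2²=4, 3²=9, 4²=16, 5²=25, 6²=36, 7²≡8, 8²≡23, 9²≡40, 10²≡18, 11²≡39, 12²≡21, 13²≡5, 14²≡32, 15²≡20, 16²≡10, 17²≡2, 18²≡37, 19²≡33, 20²≡31 (mod 41).
The residues are {1, 2, 4, 5, 8, 9, 10, 16, 18, 20, 21, 23, 25, 31, 32, 33, 36, 37, 39, 40}; the non-residues are the remaining 20 nonzero classes.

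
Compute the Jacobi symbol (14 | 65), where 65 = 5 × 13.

1

Pull out 2: since 65 ≡ 1 (mod 8), (2/65) = +1.
Reciprocity: 7 ≡ 3 and 65 ≡ 1 (mod 4), so (7/65) = +(65/7).
Reduce top mod 7: now compute (2/7).
Pull out 2: since 7 ≡ 7 (mod 8), (2/7) = +1.
Reached (1/7) = 1. Collecting the sign flips along the way, the symbol is +1.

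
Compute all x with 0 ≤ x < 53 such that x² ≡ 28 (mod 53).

53 ≡ 1 (mod 4), so we find a root by search.
Trying successive values, 9² = 81 ≡ 28 (mod 53). The other root is 53 − 9 = 44.

9, 44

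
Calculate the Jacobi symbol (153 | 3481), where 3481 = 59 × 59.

1

Reciprocity: 153 ≡ 1 and 3481 ≡ 1 (mod 4), so (153/3481) = +(3481/153).
Reduce top mod 153: now compute (115/153).
Reciprocity: 115 ≡ 3 and 153 ≡ 1 (mod 4), so (115/153) = +(153/115).
Reduce top mod 115: now compute (38/115).
Pull out 2: since 115 ≡ 3 (mod 8), (2/115) = -1.
Reciprocity: 19 ≡ 3 and 115 ≡ 3 (mod 4), so (19/115) = −(115/19).
Reduce top mod 19: now compute (1/19).
Reached (1/19) = 1. Collecting the sign flips along the way, the symbol is +1.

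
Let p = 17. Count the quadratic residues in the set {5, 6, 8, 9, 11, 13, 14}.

(5/17) = -1 → non-residue.
(6/17) = -1 → non-residue.
(8/17) = +1 → QR.
(9/17) = +1 → QR.
(11/17) = -1 → non-residue.
(13/17) = +1 → QR.
(14/17) = -1 → non-residue.
Total quadratic residues among the 7: 3.

3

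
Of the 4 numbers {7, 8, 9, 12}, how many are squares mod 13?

(7/13) = -1 → non-residue.
(8/13) = -1 → non-residue.
(9/13) = +1 → QR.
(12/13) = +1 → QR.
Total quadratic residues among the 4: 2.

2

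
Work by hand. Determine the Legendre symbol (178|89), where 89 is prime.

First reduce: 178 ≡ 0 (mod 89).
Top reduces to 0: gcd > 1, so the symbol is 0.

0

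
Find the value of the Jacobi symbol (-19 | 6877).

-1

First reduce: -19 ≡ 6858 (mod 6877).
Pull out 2: since 6877 ≡ 5 (mod 8), (2/6877) = -1.
Reciprocity: 3429 ≡ 1 and 6877 ≡ 1 (mod 4), so (3429/6877) = +(6877/3429).
Reduce top mod 3429: now compute (19/3429).
Reciprocity: 19 ≡ 3 and 3429 ≡ 1 (mod 4), so (19/3429) = +(3429/19).
Reduce top mod 19: now compute (9/19).
Reciprocity: 9 ≡ 1 and 19 ≡ 3 (mod 4), so (9/19) = +(19/9).
Reduce top mod 9: now compute (1/9).
Reached (1/9) = 1. Collecting the sign flips along the way, the symbol is -1.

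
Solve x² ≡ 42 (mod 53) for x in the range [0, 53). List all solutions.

53 ≡ 1 (mod 4), so we find a root by search.
Trying successive values, 25² = 625 ≡ 42 (mod 53). The other root is 53 − 25 = 28.

25, 28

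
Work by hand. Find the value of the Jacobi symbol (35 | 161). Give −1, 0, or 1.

0

Reciprocity: 35 ≡ 3 and 161 ≡ 1 (mod 4), so (35/161) = +(161/35).
Reduce top mod 35: now compute (21/35).
Reciprocity: 21 ≡ 1 and 35 ≡ 3 (mod 4), so (21/35) = +(35/21).
Reduce top mod 21: now compute (14/21).
Pull out 2: since 21 ≡ 5 (mod 8), (2/21) = -1.
Reciprocity: 7 ≡ 3 and 21 ≡ 1 (mod 4), so (7/21) = +(21/7).
Reduce top mod 7: now compute (0/7).
Top reduces to 0: gcd > 1, so the symbol is 0.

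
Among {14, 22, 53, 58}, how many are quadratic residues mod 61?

(14/61) = +1 → QR.
(22/61) = +1 → QR.
(53/61) = -1 → non-residue.
(58/61) = +1 → QR.
Total quadratic residues among the 4: 3.

3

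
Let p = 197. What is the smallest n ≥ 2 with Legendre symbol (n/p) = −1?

2

(2/197) = −1, so 2 is the smallest positive non-residue mod 197.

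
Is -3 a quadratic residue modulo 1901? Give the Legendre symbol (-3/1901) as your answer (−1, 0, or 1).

-1

First reduce: -3 ≡ 1898 (mod 1901).
Pull out 2: since 1901 ≡ 5 (mod 8), (2/1901) = -1.
Reciprocity: 949 ≡ 1 and 1901 ≡ 1 (mod 4), so (949/1901) = +(1901/949).
Reduce top mod 949: now compute (3/949).
Reciprocity: 3 ≡ 3 and 949 ≡ 1 (mod 4), so (3/949) = +(949/3).
Reduce top mod 3: now compute (1/3).
Reached (1/3) = 1. Collecting the sign flips along the way, the symbol is -1.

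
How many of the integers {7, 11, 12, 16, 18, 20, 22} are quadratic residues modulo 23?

(7/23) = -1 → non-residue.
(11/23) = -1 → non-residue.
(12/23) = +1 → QR.
(16/23) = +1 → QR.
(18/23) = +1 → QR.
(20/23) = -1 → non-residue.
(22/23) = -1 → non-residue.
Total quadratic residues among the 7: 3.

3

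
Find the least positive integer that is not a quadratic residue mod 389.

(2/389) = −1, so 2 is the smallest positive non-residue mod 389.

2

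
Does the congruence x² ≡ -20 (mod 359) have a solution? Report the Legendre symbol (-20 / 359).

-1

First reduce: -20 ≡ 339 (mod 359).
Reciprocity: 339 ≡ 3 and 359 ≡ 3 (mod 4), so (339/359) = −(359/339).
Reduce top mod 339: now compute (20/339).
Pull out 2^2: since 339 ≡ 3 (mod 8), (2/339) = -1, so (2/339)^2 = +1.
Reciprocity: 5 ≡ 1 and 339 ≡ 3 (mod 4), so (5/339) = +(339/5).
Reduce top mod 5: now compute (4/5).
Pull out 2^2: since 5 ≡ 5 (mod 8), (2/5) = -1, so (2/5)^2 = +1.
Reached (1/5) = 1. Collecting the sign flips along the way, the symbol is -1.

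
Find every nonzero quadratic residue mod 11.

1 3 4 5 9

Square k = 1,…,5 (k and 11−k give the same square):
1²=1, 2²=4, 3²=9, 4²≡5, 5²≡3 (mod 11).
So the quadratic residues mod 11 are {1, 3, 4, 5, 9}.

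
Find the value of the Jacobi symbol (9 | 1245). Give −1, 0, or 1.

Reciprocity: 9 ≡ 1 and 1245 ≡ 1 (mod 4), so (9/1245) = +(1245/9).
Reduce top mod 9: now compute (3/9).
Reciprocity: 3 ≡ 3 and 9 ≡ 1 (mod 4), so (3/9) = +(9/3).
Reduce top mod 3: now compute (0/3).
Top reduces to 0: gcd > 1, so the symbol is 0.

0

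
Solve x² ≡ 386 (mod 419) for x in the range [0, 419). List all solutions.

98, 321

Since 419 ≡ 3 (mod 4), a square root of 386 is 386^((419+1)/4) = 386^105 mod 419.
Repeated squaring: 386^2≡251, 386^4≡151, 386^8≡175, 386^16≡38, 386^32≡187, 386^64≡192 (mod 419).
386^105 = 386^(64+32+8+1) ≡ 321 (mod 419).
Check: 321² = 103041 ≡ 386 (mod 419). The two roots are 98 and 321.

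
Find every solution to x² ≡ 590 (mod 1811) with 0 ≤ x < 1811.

49, 1762

Since 1811 ≡ 3 (mod 4), a square root of 590 is 590^((1811+1)/4) = 590^453 mod 1811.
Repeated squaring: 590^2≡388, 590^4≡231, 590^8≡842, 590^16≡863, 590^32≡448, 590^64≡1494, 590^128≡884, 590^256≡915 (mod 1811).
590^453 = 590^(256+128+64+4+1) ≡ 49 (mod 1811).
Check: 49² = 2401 ≡ 590 (mod 1811). The two roots are 49 and 1762.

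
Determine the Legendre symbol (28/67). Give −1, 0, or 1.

-1

Pull out 2^2: since 67 ≡ 3 (mod 8), (2/67) = -1, so (2/67)^2 = +1.
Reciprocity: 7 ≡ 3 and 67 ≡ 3 (mod 4), so (7/67) = −(67/7).
Reduce top mod 7: now compute (4/7).
Pull out 2^2: since 7 ≡ 7 (mod 8), (2/7) = +1, so (2/7)^2 = +1.
Reached (1/7) = 1. Collecting the sign flips along the way, the symbol is -1.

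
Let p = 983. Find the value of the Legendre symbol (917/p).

1

Reciprocity: 917 ≡ 1 and 983 ≡ 3 (mod 4), so (917/983) = +(983/917).
Reduce top mod 917: now compute (66/917).
Pull out 2: since 917 ≡ 5 (mod 8), (2/917) = -1.
Reciprocity: 33 ≡ 1 and 917 ≡ 1 (mod 4), so (33/917) = +(917/33).
Reduce top mod 33: now compute (26/33).
Pull out 2: since 33 ≡ 1 (mod 8), (2/33) = +1.
Reciprocity: 13 ≡ 1 and 33 ≡ 1 (mod 4), so (13/33) = +(33/13).
Reduce top mod 13: now compute (7/13).
Reciprocity: 7 ≡ 3 and 13 ≡ 1 (mod 4), so (7/13) = +(13/7).
Reduce top mod 7: now compute (6/7).
Pull out 2: since 7 ≡ 7 (mod 8), (2/7) = +1.
Reciprocity: 3 ≡ 3 and 7 ≡ 3 (mod 4), so (3/7) = −(7/3).
Reduce top mod 3: now compute (1/3).
Reached (1/3) = 1. Collecting the sign flips along the way, the symbol is +1.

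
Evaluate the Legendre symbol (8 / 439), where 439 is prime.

Pull out 2^3: since 439 ≡ 7 (mod 8), (2/439) = +1, so (2/439)^3 = +1.
Reached (1/439) = 1. Collecting the sign flips along the way, the symbol is +1.

1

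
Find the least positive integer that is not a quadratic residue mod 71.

(2/71) = +1, so 2 is a residue.
(3/71) = +1, so 3 is a residue.
(4/71) = +1, so 4 is a residue.
(5/71) = +1, so 5 is a residue.
(6/71) = +1, so 6 is a residue.
(7/71) = −1, so 7 is the smallest positive non-residue mod 71.

7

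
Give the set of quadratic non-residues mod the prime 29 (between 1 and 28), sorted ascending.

Square k = 1,…,14 (k and 29−k give the same square):
1²=1, 2²=4, 3²=9, 4²=16, 5²=25, 6²≡7, 7²≡20, 8²≡6, 9²≡23, 10²≡13, 11²≡5, 12²≡28, 13²≡24, 14²≡22 (mod 29).
The residues are {1, 4, 5, 6, 7, 9, 13, 16, 20, 22, 23, 24, 25, 28}; the non-residues are the remaining 14 nonzero classes.

2 3 8 10 11 12 14 15 17 18 19 21 26 27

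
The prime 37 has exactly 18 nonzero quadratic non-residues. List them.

2,5,6,8,13,14,15,17,18,19,20,22,23,24,29,31,32,35

Square k = 1,…,18 (k and 37−k give the same square):
1²=1, 2²=4, 3²=9, 4²=16, 5²=25, 6²=36, 7²≡12, 8²≡27, 9²≡7, 10²≡26, 11²≡10, 12²≡33, 13²≡21, 14²≡11, 15²≡3, 16²≡34, 17²≡30, 18²≡28 (mod 37).
The residues are {1, 3, 4, 7, 9, 10, 11, 12, 16, 21, 25, 26, 27, 28, 30, 33, 34, 36}; the non-residues are the remaining 18 nonzero classes.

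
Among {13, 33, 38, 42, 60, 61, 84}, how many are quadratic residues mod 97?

2

(13/97) = -1 → non-residue.
(33/97) = +1 → QR.
(38/97) = -1 → non-residue.
(42/97) = -1 → non-residue.
(60/97) = -1 → non-residue.
(61/97) = +1 → QR.
(84/97) = -1 → non-residue.
Total quadratic residues among the 7: 2.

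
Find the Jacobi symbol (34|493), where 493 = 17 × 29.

0

Pull out 2: since 493 ≡ 5 (mod 8), (2/493) = -1.
Reciprocity: 17 ≡ 1 and 493 ≡ 1 (mod 4), so (17/493) = +(493/17).
Reduce top mod 17: now compute (0/17).
Top reduces to 0: gcd > 1, so the symbol is 0.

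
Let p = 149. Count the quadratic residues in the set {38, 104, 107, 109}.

2

(38/149) = -1 → non-residue.
(104/149) = +1 → QR.
(107/149) = +1 → QR.
(109/149) = -1 → non-residue.
Total quadratic residues among the 4: 2.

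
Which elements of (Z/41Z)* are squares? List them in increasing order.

1,2,4,5,8,9,10,16,18,20,21,23,25,31,32,33,36,37,39,40

Square k = 1,…,20 (k and 41−k give the same square):
1²=1, 2²=4, 3²=9, 4²=16, 5²=25, 6²=36, 7²≡8, 8²≡23, 9²≡40, 10²≡18, 11²≡39, 12²≡21, 13²≡5, 14²≡32, 15²≡20, 16²≡10, 17²≡2, 18²≡37, 19²≡33, 20²≡31 (mod 41).
So the quadratic residues mod 41 are {1, 2, 4, 5, 8, 9, 10, 16, 18, 20, 21, 23, 25, 31, 32, 33, 36, 37, 39, 40}.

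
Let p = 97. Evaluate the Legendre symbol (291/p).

First reduce: 291 ≡ 0 (mod 97).
Top reduces to 0: gcd > 1, so the symbol is 0.

0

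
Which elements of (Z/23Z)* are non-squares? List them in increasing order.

5 7 10 11 14 15 17 19 20 21 22

Square k = 1,…,11 (k and 23−k give the same square):
1²=1, 2²=4, 3²=9, 4²=16, 5²≡2, 6²≡13, 7²≡3, 8²≡18, 9²≡12, 10²≡8, 11²≡6 (mod 23).
The residues are {1, 2, 3, 4, 6, 8, 9, 12, 13, 16, 18}; the non-residues are the remaining 11 nonzero classes.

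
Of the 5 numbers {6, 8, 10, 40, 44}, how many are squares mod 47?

2

(6/47) = +1 → QR.
(8/47) = +1 → QR.
(10/47) = -1 → non-residue.
(40/47) = -1 → non-residue.
(44/47) = -1 → non-residue.
Total quadratic residues among the 5: 2.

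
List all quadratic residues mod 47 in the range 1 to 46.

1 2 3 4 6 7 8 9 12 14 16 17 18 21 24 25 27 28 32 34 36 37 42

Square k = 1,…,23 (k and 47−k give the same square):
1²=1, 2²=4, 3²=9, 4²=16, 5²=25, 6²=36, 7²≡2, 8²≡17, 9²≡34, 10²≡6, 11²≡27, 12²≡3, 13²≡28, 14²≡8, 15²≡37, 16²≡21, 17²≡7, 18²≡42, 19²≡32, 20²≡24, 21²≡18, 22²≡14, 23²≡12 (mod 47).
So the quadratic residues mod 47 are {1, 2, 3, 4, 6, 7, 8, 9, 12, 14, 16, 17, 18, 21, 24, 25, 27, 28, 32, 34, 36, 37, 42}.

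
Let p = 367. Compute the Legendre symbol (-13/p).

-1

First reduce: -13 ≡ 354 (mod 367).
Pull out 2: since 367 ≡ 7 (mod 8), (2/367) = +1.
Reciprocity: 177 ≡ 1 and 367 ≡ 3 (mod 4), so (177/367) = +(367/177).
Reduce top mod 177: now compute (13/177).
Reciprocity: 13 ≡ 1 and 177 ≡ 1 (mod 4), so (13/177) = +(177/13).
Reduce top mod 13: now compute (8/13).
Pull out 2^3: since 13 ≡ 5 (mod 8), (2/13) = -1, so (2/13)^3 = -1.
Reached (1/13) = 1. Collecting the sign flips along the way, the symbol is -1.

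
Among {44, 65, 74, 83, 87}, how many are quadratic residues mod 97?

2

(44/97) = +1 → QR.
(65/97) = +1 → QR.
(74/97) = -1 → non-residue.
(83/97) = -1 → non-residue.
(87/97) = -1 → non-residue.
Total quadratic residues among the 5: 2.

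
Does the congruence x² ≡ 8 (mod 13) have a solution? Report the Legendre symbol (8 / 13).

Euler's criterion: (8/13) ≡ 8^6 (mod 13).
8^2 ≡ 12 (mod 13)
8^4 ≡ 1 (mod 13)
8^6 = 8^(4+2) ≡ 12 (mod 13).
Result is 12 ≡ −1, so (8/13) = −1.

-1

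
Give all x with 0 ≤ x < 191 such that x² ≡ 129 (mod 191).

79, 112

Since 191 ≡ 3 (mod 4), a square root of 129 is 129^((191+1)/4) = 129^48 mod 191.
Repeated squaring: 129^2≡24, 129^4≡3, 129^8≡9, 129^16≡81, 129^32≡67 (mod 191).
129^48 = 129^(32+16) ≡ 79 (mod 191).
Check: 79² = 6241 ≡ 129 (mod 191). The two roots are 79 and 112.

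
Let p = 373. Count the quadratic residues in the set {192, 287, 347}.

2

(192/373) = +1 → QR.
(287/373) = +1 → QR.
(347/373) = -1 → non-residue.
Total quadratic residues among the 3: 2.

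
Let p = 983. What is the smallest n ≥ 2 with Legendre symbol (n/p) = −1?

(2/983) = +1, so 2 is a residue.
(3/983) = +1, so 3 is a residue.
(4/983) = +1, so 4 is a residue.
(5/983) = −1, so 5 is the smallest positive non-residue mod 983.

5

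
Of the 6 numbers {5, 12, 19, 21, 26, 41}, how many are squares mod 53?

0

(5/53) = -1 → non-residue.
(12/53) = -1 → non-residue.
(19/53) = -1 → non-residue.
(21/53) = -1 → non-residue.
(26/53) = -1 → non-residue.
(41/53) = -1 → non-residue.
Total quadratic residues among the 6: 0.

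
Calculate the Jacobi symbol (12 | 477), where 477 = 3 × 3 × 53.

0

Pull out 2^2: since 477 ≡ 5 (mod 8), (2/477) = -1, so (2/477)^2 = +1.
Reciprocity: 3 ≡ 3 and 477 ≡ 1 (mod 4), so (3/477) = +(477/3).
Reduce top mod 3: now compute (0/3).
Top reduces to 0: gcd > 1, so the symbol is 0.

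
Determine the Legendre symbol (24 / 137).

Pull out 2^3: since 137 ≡ 1 (mod 8), (2/137) = +1, so (2/137)^3 = +1.
Reciprocity: 3 ≡ 3 and 137 ≡ 1 (mod 4), so (3/137) = +(137/3).
Reduce top mod 3: now compute (2/3).
Pull out 2: since 3 ≡ 3 (mod 8), (2/3) = -1.
Reached (1/3) = 1. Collecting the sign flips along the way, the symbol is -1.

-1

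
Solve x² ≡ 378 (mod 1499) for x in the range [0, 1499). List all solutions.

473, 1026

Since 1499 ≡ 3 (mod 4), a square root of 378 is 378^((1499+1)/4) = 378^375 mod 1499.
Repeated squaring: 378^2≡479, 378^4≡94, 378^8≡1341, 378^16≡980, 378^32≡1040, 378^64≡821, 378^128≡990, 378^256≡1253 (mod 1499).
378^375 = 378^(256+64+32+16+4+2+1) ≡ 1026 (mod 1499).
Check: 1026² = 1052676 ≡ 378 (mod 1499). The two roots are 473 and 1026.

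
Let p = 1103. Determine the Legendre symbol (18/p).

1

Pull out 2: since 1103 ≡ 7 (mod 8), (2/1103) = +1.
Reciprocity: 9 ≡ 1 and 1103 ≡ 3 (mod 4), so (9/1103) = +(1103/9).
Reduce top mod 9: now compute (5/9).
Reciprocity: 5 ≡ 1 and 9 ≡ 1 (mod 4), so (5/9) = +(9/5).
Reduce top mod 5: now compute (4/5).
Pull out 2^2: since 5 ≡ 5 (mod 8), (2/5) = -1, so (2/5)^2 = +1.
Reached (1/5) = 1. Collecting the sign flips along the way, the symbol is +1.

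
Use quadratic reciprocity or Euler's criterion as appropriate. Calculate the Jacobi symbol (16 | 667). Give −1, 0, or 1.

1

Pull out 2^4: since 667 ≡ 3 (mod 8), (2/667) = -1, so (2/667)^4 = +1.
Reached (1/667) = 1. Collecting the sign flips along the way, the symbol is +1.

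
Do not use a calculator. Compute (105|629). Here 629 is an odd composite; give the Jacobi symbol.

1

Reciprocity: 105 ≡ 1 and 629 ≡ 1 (mod 4), so (105/629) = +(629/105).
Reduce top mod 105: now compute (104/105).
Pull out 2^3: since 105 ≡ 1 (mod 8), (2/105) = +1, so (2/105)^3 = +1.
Reciprocity: 13 ≡ 1 and 105 ≡ 1 (mod 4), so (13/105) = +(105/13).
Reduce top mod 13: now compute (1/13).
Reached (1/13) = 1. Collecting the sign flips along the way, the symbol is +1.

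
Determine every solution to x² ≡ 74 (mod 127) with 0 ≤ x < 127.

Since 127 ≡ 3 (mod 4), a square root of 74 is 74^((127+1)/4) = 74^32 mod 127.
Repeated squaring: 74^2≡15, 74^4≡98, 74^8≡79, 74^16≡18, 74^32≡70 (mod 127).
74^32 = 74^(32) ≡ 70 (mod 127).
Check: 70² = 4900 ≡ 74 (mod 127). The two roots are 57 and 70.

57, 70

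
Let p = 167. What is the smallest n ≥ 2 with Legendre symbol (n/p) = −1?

(2/167) = +1, so 2 is a residue.
(3/167) = +1, so 3 is a residue.
(4/167) = +1, so 4 is a residue.
(5/167) = −1, so 5 is the smallest positive non-residue mod 167.

5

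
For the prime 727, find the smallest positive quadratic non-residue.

(2/727) = +1, so 2 is a residue.
(3/727) = −1, so 3 is the smallest positive non-residue mod 727.

3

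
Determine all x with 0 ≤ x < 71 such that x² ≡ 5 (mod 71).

17, 54

Since 71 ≡ 3 (mod 4), a square root of 5 is 5^((71+1)/4) = 5^18 mod 71.
Repeated squaring: 5^2≡25, 5^4≡57, 5^8≡54, 5^16≡5 (mod 71).
5^18 = 5^(16+2) ≡ 54 (mod 71).
Check: 54² = 2916 ≡ 5 (mod 71). The two roots are 17 and 54.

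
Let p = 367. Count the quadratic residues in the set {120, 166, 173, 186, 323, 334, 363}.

(120/367) = +1 → QR.
(166/367) = +1 → QR.
(173/367) = +1 → QR.
(186/367) = -1 → non-residue.
(323/367) = +1 → QR.
(334/367) = -1 → non-residue.
(363/367) = -1 → non-residue.
Total quadratic residues among the 7: 4.

4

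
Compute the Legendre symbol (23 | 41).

Euler's criterion: (23/41) ≡ 23^20 (mod 41).
23^2 ≡ 37 (mod 41)
23^4 ≡ 16 (mod 41)
23^8 ≡ 10 (mod 41)
23^16 ≡ 18 (mod 41)
23^20 = 23^(16+4) ≡ 1 (mod 41).
Result is 1, so (23/41) = 1.

1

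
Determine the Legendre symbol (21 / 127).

Euler's criterion: (21/127) ≡ 21^63 (mod 127).
21^2 ≡ 60 (mod 127)
21^4 ≡ 44 (mod 127)
21^8 ≡ 31 (mod 127)
21^16 ≡ 72 (mod 127)
21^32 ≡ 104 (mod 127)
21^63 = 21^(32+16+8+4+2+1) ≡ 1 (mod 127).
Result is 1, so (21/127) = 1.

1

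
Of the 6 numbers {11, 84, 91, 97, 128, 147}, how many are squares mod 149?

(11/149) = -1 → non-residue.
(84/149) = -1 → non-residue.
(91/149) = -1 → non-residue.
(97/149) = -1 → non-residue.
(128/149) = -1 → non-residue.
(147/149) = -1 → non-residue.
Total quadratic residues among the 6: 0.

0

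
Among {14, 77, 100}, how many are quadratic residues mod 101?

(14/101) = +1 → QR.
(77/101) = +1 → QR.
(100/101) = +1 → QR.
Total quadratic residues among the 3: 3.

3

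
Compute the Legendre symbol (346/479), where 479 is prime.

1

Pull out 2: since 479 ≡ 7 (mod 8), (2/479) = +1.
Reciprocity: 173 ≡ 1 and 479 ≡ 3 (mod 4), so (173/479) = +(479/173).
Reduce top mod 173: now compute (133/173).
Reciprocity: 133 ≡ 1 and 173 ≡ 1 (mod 4), so (133/173) = +(173/133).
Reduce top mod 133: now compute (40/133).
Pull out 2^3: since 133 ≡ 5 (mod 8), (2/133) = -1, so (2/133)^3 = -1.
Reciprocity: 5 ≡ 1 and 133 ≡ 1 (mod 4), so (5/133) = +(133/5).
Reduce top mod 5: now compute (3/5).
Reciprocity: 3 ≡ 3 and 5 ≡ 1 (mod 4), so (3/5) = +(5/3).
Reduce top mod 3: now compute (2/3).
Pull out 2: since 3 ≡ 3 (mod 8), (2/3) = -1.
Reached (1/3) = 1. Collecting the sign flips along the way, the symbol is +1.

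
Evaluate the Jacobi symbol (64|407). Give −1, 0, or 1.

1

Pull out 2^6: since 407 ≡ 7 (mod 8), (2/407) = +1, so (2/407)^6 = +1.
Reached (1/407) = 1. Collecting the sign flips along the way, the symbol is +1.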